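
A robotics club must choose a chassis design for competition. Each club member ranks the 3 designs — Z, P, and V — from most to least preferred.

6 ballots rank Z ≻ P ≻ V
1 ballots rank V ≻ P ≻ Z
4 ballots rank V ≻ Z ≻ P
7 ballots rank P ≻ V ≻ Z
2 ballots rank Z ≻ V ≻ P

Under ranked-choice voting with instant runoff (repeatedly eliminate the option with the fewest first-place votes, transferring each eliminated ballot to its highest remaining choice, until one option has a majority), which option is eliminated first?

V

Round 1: Z 8, P 7, V 5. V has the fewest and is eliminated.
Round 2: Z 12, P 8. Z has a majority.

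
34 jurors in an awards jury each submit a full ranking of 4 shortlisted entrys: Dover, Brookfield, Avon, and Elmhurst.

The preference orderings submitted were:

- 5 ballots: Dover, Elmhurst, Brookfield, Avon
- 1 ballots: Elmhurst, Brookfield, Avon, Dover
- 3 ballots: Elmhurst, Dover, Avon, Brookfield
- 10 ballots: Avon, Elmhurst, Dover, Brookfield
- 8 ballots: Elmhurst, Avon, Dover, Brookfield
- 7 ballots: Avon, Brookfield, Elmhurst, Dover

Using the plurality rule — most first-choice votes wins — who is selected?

Avon

First-place vote totals:
  Dover: 5
  Brookfield: 0
  Avon: 17
  Elmhurst: 12
Avon has the most first-place votes.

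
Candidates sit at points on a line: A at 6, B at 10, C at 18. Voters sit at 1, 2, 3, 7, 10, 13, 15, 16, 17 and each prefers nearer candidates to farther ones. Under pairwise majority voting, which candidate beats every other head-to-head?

With single-peaked preferences on a line, the Condorcet winner is the candidate closest to the median voter.
The median voter (position 10) is closest to B at 10.
Check: B vs C — voters closer to B: 6 of 9.

B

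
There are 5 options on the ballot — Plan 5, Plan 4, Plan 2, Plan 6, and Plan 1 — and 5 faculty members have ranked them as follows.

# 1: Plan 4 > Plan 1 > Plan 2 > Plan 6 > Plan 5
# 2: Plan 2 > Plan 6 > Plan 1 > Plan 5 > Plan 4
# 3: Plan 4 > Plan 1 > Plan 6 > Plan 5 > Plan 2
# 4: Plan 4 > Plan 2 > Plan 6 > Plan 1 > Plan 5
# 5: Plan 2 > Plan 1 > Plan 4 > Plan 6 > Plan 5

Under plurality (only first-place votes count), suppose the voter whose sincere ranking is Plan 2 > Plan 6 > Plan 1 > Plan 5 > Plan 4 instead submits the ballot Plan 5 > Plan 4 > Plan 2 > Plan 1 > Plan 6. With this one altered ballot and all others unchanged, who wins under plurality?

Plan 4

First-place totals with the altered ballot: Plan 5 1, Plan 4 3, Plan 2 1, Plan 6 0, Plan 1 0.
The winner is unchanged: still Plan 4.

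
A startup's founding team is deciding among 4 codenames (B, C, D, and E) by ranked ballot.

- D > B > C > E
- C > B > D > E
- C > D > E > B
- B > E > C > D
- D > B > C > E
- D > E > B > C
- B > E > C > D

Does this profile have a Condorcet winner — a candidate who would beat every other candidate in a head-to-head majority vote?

No

Head-to-head results (7 voters total):
B vs C: B wins 5–2.
B vs D: D wins 4–3.
B vs E: B wins 5–2.
C vs D: C wins 4–3.
C vs E: C wins 4–3.
D vs E: D wins 5–2.
No candidate beats all others: B beats C beats D beats B, a majority cycle.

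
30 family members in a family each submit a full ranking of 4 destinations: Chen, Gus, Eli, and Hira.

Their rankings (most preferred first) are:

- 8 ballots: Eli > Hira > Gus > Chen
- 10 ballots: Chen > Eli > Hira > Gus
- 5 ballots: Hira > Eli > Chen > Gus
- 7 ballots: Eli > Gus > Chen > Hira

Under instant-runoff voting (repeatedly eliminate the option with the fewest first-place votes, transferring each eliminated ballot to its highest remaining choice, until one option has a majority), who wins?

Round 1: Eli 15, Chen 10, Hira 5, Gus 0. Gus has the fewest and is eliminated.
Round 2: Eli 15, Chen 10, Hira 5. Hira has the fewest and is eliminated.
Round 3: Eli 20, Chen 10. Eli has a majority.

Eli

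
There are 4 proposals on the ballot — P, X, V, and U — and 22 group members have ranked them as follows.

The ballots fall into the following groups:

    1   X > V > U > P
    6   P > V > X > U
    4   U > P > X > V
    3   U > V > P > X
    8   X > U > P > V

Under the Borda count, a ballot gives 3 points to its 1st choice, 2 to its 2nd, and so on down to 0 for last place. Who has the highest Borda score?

Borda scores:
  P: 0 + 6·3 + 4·2 + 3·1 + 8·1 = 37
  X: 3 + 6·1 + 4·1 + 3·0 + 8·3 = 37
  V: 2 + 6·2 + 4·0 + 3·2 + 8·0 = 20
  U: 1 + 6·0 + 4·3 + 3·3 + 8·2 = 38
U has the highest total.

U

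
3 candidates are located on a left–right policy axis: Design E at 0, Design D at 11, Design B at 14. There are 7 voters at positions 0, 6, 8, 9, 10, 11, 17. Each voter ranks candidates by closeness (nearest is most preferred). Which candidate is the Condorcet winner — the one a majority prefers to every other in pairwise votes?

With single-peaked preferences on a line, the Condorcet winner is the candidate closest to the median voter.
The median voter (position 9) is closest to Design D at 11.
Check: Design D vs Design E — voters closer to Design D: 6 of 7.

Design D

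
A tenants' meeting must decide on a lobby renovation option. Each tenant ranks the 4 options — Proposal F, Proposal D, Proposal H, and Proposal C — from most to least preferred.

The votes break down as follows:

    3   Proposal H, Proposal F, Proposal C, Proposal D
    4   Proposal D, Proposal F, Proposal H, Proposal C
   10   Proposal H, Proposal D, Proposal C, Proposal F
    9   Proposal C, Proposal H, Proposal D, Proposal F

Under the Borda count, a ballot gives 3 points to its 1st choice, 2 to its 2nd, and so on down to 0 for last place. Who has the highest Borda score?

Proposal H

Borda scores:
  Proposal F: 3·2 + 4·2 + 10·0 + 9·0 = 14
  Proposal D: 3·0 + 4·3 + 10·2 + 9·1 = 41
  Proposal H: 3·3 + 4·1 + 10·3 + 9·2 = 61
  Proposal C: 3·1 + 4·0 + 10·1 + 9·3 = 40
Proposal H has the highest total.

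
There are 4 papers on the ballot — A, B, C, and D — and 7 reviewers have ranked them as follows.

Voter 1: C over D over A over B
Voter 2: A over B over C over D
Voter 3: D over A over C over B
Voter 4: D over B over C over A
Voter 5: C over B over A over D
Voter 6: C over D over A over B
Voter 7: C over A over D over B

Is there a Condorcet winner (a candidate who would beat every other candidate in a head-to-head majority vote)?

Head-to-head results (7 voters total):
A vs B: A wins 5–2.
A vs C: C wins 5–2.
A vs D: D wins 4–3.
B vs C: C wins 5–2.
B vs D: D wins 5–2.
C vs D: C wins 5–2.
C beats each rival — A (5–2), B (5–2), D (5–2) — so C is the Condorcet winner.

Yes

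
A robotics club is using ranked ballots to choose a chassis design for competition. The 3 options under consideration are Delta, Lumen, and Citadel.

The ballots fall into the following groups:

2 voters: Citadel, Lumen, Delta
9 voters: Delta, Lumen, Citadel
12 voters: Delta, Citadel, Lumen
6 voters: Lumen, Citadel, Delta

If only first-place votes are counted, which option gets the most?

Delta

First-place vote totals:
  Delta: 21
  Lumen: 6
  Citadel: 2
Delta has the most first-place votes.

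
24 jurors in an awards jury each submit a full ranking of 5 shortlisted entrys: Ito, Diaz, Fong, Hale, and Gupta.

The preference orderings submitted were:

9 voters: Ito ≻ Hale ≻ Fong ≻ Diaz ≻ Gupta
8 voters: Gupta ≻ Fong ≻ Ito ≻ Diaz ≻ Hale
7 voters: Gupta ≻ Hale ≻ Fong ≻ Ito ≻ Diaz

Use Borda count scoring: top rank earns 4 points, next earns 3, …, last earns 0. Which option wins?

Borda scores:
  Ito: 9·4 + 8·2 + 7·1 = 59
  Diaz: 9·1 + 8·1 + 7·0 = 17
  Fong: 9·2 + 8·3 + 7·2 = 56
  Hale: 9·3 + 8·0 + 7·3 = 48
  Gupta: 9·0 + 8·4 + 7·4 = 60
Gupta has the highest total.

Gupta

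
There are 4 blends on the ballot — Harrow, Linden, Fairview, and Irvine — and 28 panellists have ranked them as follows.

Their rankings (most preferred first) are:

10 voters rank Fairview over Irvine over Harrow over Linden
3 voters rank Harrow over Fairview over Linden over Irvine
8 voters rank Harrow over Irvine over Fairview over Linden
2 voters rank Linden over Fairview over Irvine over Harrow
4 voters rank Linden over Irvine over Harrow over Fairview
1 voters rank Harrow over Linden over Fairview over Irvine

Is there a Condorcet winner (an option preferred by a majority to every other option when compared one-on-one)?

Head-to-head results (28 voters total):
Harrow vs Linden: Harrow wins 22–6.
Harrow vs Fairview: Harrow wins 16–12.
Harrow vs Irvine: Irvine wins 16–12.
Linden vs Fairview: Fairview wins 21–7.
Linden vs Irvine: Irvine wins 18–10.
Fairview vs Irvine: Fairview wins 16–12.
No candidate beats all others: Harrow beats Fairview beats Irvine beats Harrow, a majority cycle.

No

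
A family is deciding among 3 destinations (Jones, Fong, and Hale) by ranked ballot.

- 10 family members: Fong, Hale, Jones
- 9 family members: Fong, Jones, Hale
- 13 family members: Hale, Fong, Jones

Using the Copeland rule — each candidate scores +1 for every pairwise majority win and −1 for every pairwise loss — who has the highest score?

Pairwise results:
  Jones vs Fong: Fong wins 32–0.
  Jones vs Hale: Hale wins 23–9.
  Fong vs Hale: Fong wins 19–13.
Copeland scores (wins − losses):
  Jones: 0 − 2 = -2
  Fong: 2 − 0 = 2
  Hale: 1 − 1 = 0
Fong has the best Copeland score.

Fong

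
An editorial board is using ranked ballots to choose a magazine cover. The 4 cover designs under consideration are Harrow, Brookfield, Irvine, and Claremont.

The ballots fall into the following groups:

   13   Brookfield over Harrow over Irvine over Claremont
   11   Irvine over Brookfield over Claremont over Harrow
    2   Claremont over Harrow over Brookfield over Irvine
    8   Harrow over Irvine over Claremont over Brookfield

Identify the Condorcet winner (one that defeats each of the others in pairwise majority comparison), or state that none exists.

Head-to-head results (34 voters total):
Harrow vs Brookfield: Brookfield wins 24–10.
Harrow vs Irvine: Harrow wins 23–11.
Harrow vs Claremont: Harrow wins 21–13.
Brookfield vs Irvine: Irvine wins 19–15.
Brookfield vs Claremont: Brookfield wins 24–10.
Irvine vs Claremont: Irvine wins 32–2.
No candidate beats all others: Harrow beats Irvine beats Brookfield beats Harrow, a majority cycle.

There is no Condorcet winner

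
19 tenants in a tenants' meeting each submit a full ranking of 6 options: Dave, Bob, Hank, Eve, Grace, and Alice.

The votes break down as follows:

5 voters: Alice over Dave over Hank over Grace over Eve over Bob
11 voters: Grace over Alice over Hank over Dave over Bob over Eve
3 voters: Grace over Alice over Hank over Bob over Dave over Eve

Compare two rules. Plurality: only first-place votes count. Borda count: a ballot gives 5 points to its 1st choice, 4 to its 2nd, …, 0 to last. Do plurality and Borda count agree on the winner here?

Plurality first-place counts: Dave 0, Bob 0, Hank 0, Eve 0, Grace 14, Alice 5 → Grace.
Borda totals: Dave 45, Bob 17, Hank 57, Eve 5, Grace 80, Alice 81 → Alice.
The two rules disagree: plurality picks Grace, Borda picks Alice.

No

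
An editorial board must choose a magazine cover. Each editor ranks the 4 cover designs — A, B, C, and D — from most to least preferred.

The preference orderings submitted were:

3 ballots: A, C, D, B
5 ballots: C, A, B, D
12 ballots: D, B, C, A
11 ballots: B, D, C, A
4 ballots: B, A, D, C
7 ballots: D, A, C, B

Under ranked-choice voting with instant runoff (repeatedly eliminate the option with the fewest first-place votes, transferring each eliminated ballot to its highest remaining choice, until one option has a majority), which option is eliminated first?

Round 1: D 19, B 15, C 5, A 3. A has the fewest and is eliminated.
Round 2: D 19, B 15, C 8. C has the fewest and is eliminated.
Round 3: D 22, B 20. D has a majority.

A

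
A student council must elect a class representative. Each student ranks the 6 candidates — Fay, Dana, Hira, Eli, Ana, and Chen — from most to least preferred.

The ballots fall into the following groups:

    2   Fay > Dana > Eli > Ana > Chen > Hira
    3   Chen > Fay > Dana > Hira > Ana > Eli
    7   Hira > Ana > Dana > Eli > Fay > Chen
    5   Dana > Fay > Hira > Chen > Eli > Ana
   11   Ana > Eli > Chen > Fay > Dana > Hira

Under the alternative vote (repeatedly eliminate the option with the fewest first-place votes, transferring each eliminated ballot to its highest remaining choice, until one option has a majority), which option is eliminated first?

Eli

Round 1: Ana 11, Hira 7, Dana 5, Chen 3, Fay 2, Eli 0. Eli has the fewest and is eliminated.
Round 2: Ana 11, Hira 7, Dana 5, Chen 3, Fay 2. Fay has the fewest and is eliminated.
Round 3: Ana 11, Dana 7, Hira 7, Chen 3. Chen has the fewest and is eliminated.
Round 4: Ana 11, Dana 10, Hira 7. Hira has the fewest and is eliminated.
Round 5: Ana 18, Dana 10. Ana has a majority.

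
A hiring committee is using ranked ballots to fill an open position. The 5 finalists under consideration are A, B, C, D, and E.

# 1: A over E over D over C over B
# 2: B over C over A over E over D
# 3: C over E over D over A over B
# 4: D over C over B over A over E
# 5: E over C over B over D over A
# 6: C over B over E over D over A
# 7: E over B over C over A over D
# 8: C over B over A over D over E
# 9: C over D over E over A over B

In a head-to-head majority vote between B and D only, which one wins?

B

Ballots ranking B above D: 5.
Ballots ranking D above B: 4.
B wins the head-to-head, 5–4.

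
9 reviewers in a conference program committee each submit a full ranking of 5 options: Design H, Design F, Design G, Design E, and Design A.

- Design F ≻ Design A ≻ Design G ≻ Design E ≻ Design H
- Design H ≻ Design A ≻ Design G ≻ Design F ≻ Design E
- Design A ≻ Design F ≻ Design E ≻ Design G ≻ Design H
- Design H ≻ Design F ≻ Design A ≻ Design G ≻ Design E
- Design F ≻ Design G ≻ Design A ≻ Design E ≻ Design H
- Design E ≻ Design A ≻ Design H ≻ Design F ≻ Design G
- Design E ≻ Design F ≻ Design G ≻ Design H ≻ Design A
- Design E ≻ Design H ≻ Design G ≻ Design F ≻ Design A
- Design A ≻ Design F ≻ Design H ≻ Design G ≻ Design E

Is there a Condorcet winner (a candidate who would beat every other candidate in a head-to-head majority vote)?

Head-to-head results (9 voters total):
Design H vs Design F: Design F wins 5–4.
Design H vs Design G: Design H wins 5–4.
Design H vs Design E: Design E wins 6–3.
Design H vs Design A: Design A wins 5–4.
Design F vs Design G: Design F wins 7–2.
Design F vs Design E: Design F wins 6–3.
Design F vs Design A: Design F wins 5–4.
Design G vs Design E: Design G wins 5–4.
Design G vs Design A: Design A wins 6–3.
Design E vs Design A: Design A wins 6–3.
Design F beats each rival — Design H (5–4), Design G (7–2), Design E (6–3), Design A (5–4) — so Design F is the Condorcet winner.

Yes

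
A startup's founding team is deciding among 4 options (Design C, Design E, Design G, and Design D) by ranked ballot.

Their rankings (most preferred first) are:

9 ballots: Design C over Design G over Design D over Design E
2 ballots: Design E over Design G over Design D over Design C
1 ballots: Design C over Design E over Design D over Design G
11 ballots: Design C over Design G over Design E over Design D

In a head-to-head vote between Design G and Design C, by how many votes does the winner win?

Ballots ranking Design G above Design C: 2.
Ballots ranking Design C above Design G: 9+1+11 = 21.
Design C wins 21–2, a margin of 19.

19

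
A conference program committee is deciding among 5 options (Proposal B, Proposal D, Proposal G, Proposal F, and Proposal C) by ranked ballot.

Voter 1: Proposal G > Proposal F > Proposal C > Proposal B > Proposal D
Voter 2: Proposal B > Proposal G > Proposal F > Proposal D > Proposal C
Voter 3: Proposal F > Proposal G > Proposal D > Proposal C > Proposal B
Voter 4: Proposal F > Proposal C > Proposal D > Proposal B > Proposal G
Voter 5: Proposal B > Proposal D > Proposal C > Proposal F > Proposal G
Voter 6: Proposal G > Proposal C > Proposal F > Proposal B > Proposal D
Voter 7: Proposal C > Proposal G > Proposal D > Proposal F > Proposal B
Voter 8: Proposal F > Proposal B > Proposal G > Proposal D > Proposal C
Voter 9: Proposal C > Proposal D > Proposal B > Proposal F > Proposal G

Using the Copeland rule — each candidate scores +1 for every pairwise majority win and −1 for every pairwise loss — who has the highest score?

Proposal F

Pairwise results:
  Proposal B vs Proposal D: Proposal B wins 5–4.
  Proposal B vs Proposal G: Proposal B wins 5–4.
  Proposal B vs Proposal F: Proposal F wins 6–3.
  Proposal B vs Proposal C: Proposal C wins 6–3.
  Proposal D vs Proposal G: Proposal G wins 6–3.
  Proposal D vs Proposal F: Proposal F wins 6–3.
  Proposal D vs Proposal C: Proposal C wins 5–4.
  Proposal G vs Proposal F: Proposal F wins 5–4.
  Proposal G vs Proposal C: Proposal G wins 5–4.
  Proposal F vs Proposal C: Proposal F wins 5–4.
Copeland scores (wins − losses):
  Proposal B: 2 − 2 = 0
  Proposal D: 0 − 4 = -4
  Proposal G: 2 − 2 = 0
  Proposal F: 4 − 0 = 4
  Proposal C: 2 − 2 = 0
Proposal F has the best Copeland score.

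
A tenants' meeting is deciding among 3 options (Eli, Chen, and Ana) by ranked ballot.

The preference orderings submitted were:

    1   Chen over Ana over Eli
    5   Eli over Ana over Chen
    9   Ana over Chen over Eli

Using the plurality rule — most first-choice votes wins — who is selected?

Ana

First-place vote totals:
  Eli: 5
  Chen: 1
  Ana: 9
Ana has the most first-place votes.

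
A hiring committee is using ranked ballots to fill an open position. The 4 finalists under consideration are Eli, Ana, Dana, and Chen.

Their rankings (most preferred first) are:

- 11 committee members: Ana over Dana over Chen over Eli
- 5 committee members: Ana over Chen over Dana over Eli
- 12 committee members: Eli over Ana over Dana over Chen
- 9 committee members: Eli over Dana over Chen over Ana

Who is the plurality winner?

First-place vote totals:
  Eli: 21
  Ana: 16
  Dana: 0
  Chen: 0
Eli has the most first-place votes.

Eli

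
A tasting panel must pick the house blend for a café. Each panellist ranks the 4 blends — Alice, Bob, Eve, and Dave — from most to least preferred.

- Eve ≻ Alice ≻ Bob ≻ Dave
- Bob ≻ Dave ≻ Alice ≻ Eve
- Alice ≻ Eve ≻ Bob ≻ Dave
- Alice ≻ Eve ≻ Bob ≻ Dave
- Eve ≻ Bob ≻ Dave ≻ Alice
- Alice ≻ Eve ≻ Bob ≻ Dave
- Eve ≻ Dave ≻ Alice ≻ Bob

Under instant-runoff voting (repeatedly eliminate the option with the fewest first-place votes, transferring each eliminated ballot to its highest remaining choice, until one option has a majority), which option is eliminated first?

Dave

Round 1: Alice 3, Eve 3, Bob 1, Dave 0. Dave has the fewest and is eliminated.
Round 2: Alice 3, Eve 3, Bob 1. Bob has the fewest and is eliminated.
Round 3: Alice 4, Eve 3. Alice has a majority.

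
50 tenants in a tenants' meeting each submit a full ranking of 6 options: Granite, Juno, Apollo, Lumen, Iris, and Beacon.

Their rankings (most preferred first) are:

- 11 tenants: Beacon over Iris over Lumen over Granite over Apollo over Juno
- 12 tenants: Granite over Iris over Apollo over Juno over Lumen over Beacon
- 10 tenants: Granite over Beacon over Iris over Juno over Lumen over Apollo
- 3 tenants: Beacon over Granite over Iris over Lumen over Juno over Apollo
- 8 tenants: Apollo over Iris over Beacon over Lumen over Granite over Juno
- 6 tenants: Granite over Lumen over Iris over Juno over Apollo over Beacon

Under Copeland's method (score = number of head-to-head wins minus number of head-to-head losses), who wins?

Granite

Pairwise results:
  Granite vs Juno: Granite wins 50–0.
  Granite vs Apollo: Granite wins 42–8.
  Granite vs Lumen: Granite wins 31–19.
  Granite vs Iris: Granite wins 31–19.
  Granite vs Beacon: Granite wins 28–22.
  Juno vs Apollo: Apollo wins 31–19.
  Juno vs Lumen: Lumen wins 28–22.
  Juno vs Iris: Iris wins 50–0.
  Juno vs Beacon: Beacon wins 32–18.
  Apollo vs Lumen: Lumen wins 30–20.
  Apollo vs Iris: Iris wins 42–8.
  Apollo vs Beacon: Apollo wins 26–24.
  Lumen vs Iris: Iris wins 44–6.
  Lumen vs Beacon: Beacon wins 32–18.
  Iris vs Beacon: Iris wins 26–24.
Copeland scores (wins − losses):
  Granite: 5 − 0 = 5
  Juno: 0 − 5 = -5
  Apollo: 2 − 3 = -1
  Lumen: 2 − 3 = -1
  Iris: 4 − 1 = 3
  Beacon: 2 − 3 = -1
Granite has the best Copeland score.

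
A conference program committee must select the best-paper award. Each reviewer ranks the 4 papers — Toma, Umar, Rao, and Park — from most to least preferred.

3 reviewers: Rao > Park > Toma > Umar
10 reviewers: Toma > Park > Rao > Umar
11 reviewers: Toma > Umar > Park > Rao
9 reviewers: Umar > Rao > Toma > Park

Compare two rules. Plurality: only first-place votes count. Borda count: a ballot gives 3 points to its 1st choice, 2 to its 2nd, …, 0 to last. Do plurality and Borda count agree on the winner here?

Plurality first-place counts: Toma 21, Umar 9, Rao 3, Park 0 → Toma.
Borda totals: Toma 75, Umar 49, Rao 37, Park 37 → Toma.
The two rules agree on Toma.

Yes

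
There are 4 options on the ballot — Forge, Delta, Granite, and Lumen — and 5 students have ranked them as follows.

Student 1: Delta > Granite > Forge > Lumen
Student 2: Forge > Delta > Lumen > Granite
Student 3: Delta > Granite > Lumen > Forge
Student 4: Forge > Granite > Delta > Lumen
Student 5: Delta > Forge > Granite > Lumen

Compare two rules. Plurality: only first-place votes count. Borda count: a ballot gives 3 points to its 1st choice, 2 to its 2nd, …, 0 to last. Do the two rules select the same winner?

Yes

Plurality first-place counts: Forge 2, Delta 3, Granite 0, Lumen 0 → Delta.
Borda totals: Forge 9, Delta 12, Granite 7, Lumen 2 → Delta.
The two rules agree on Delta.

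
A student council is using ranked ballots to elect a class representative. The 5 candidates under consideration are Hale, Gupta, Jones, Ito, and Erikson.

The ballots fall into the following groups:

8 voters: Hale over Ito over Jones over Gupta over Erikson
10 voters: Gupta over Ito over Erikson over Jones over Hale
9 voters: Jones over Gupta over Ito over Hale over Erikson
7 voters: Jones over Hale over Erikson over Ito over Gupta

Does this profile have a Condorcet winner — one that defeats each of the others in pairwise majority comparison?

Head-to-head results (34 voters total):
Hale vs Gupta: Gupta wins 19–15.
Hale vs Jones: Jones wins 26–8.
Hale vs Ito: Ito wins 19–15.
Hale vs Erikson: Hale wins 24–10.
Gupta vs Jones: Jones wins 24–10.
Gupta vs Ito: Gupta wins 19–15.
Gupta vs Erikson: Gupta wins 27–7.
Jones vs Ito: Ito wins 18–16.
Jones vs Erikson: Jones wins 24–10.
Ito vs Erikson: Ito wins 27–7.
No candidate beats all others: Gupta beats Ito beats Jones beats Gupta, a majority cycle.

No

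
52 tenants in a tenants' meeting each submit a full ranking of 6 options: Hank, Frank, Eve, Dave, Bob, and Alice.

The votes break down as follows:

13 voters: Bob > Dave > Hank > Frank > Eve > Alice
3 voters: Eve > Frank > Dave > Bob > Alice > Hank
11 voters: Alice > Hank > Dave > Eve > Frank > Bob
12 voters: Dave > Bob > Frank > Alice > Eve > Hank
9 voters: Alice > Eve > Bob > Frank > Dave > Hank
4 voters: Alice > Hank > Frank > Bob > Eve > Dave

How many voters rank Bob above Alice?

Ballots ranking Bob above Alice: 13+3+12 = 28.
Ballots ranking Alice above Bob: 11+9+4 = 24.
So 28 of 52 voters prefer Bob to Alice.

28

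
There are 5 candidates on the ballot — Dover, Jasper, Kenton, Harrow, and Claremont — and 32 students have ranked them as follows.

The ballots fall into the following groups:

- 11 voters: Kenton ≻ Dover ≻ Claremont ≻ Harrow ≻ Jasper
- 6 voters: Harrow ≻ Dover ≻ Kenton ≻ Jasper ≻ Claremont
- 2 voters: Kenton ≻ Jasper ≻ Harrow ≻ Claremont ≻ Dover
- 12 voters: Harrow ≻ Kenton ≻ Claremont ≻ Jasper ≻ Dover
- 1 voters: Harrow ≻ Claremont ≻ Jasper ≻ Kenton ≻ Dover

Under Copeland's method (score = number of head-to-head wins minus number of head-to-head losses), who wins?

Harrow

Pairwise results:
  Dover vs Jasper: Dover wins 17–15.
  Dover vs Kenton: Kenton wins 26–6.
  Dover vs Harrow: Harrow wins 21–11.
  Dover vs Claremont: Dover wins 17–15.
  Jasper vs Kenton: Kenton wins 31–1.
  Jasper vs Harrow: Harrow wins 30–2.
  Jasper vs Claremont: Claremont wins 24–8.
  Kenton vs Harrow: Harrow wins 19–13.
  Kenton vs Claremont: Kenton wins 31–1.
  Harrow vs Claremont: Harrow wins 21–11.
Copeland scores (wins − losses):
  Dover: 2 − 2 = 0
  Jasper: 0 − 4 = -4
  Kenton: 3 − 1 = 2
  Harrow: 4 − 0 = 4
  Claremont: 1 − 3 = -2
Harrow has the best Copeland score.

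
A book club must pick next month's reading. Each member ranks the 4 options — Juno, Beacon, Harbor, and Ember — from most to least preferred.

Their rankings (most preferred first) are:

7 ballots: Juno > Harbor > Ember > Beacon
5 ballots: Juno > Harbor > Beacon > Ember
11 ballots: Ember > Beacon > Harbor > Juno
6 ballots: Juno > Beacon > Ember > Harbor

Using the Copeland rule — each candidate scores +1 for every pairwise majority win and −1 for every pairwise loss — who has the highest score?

Juno

Pairwise results:
  Juno vs Beacon: Juno wins 18–11.
  Juno vs Harbor: Juno wins 18–11.
  Juno vs Ember: Juno wins 18–11.
  Beacon vs Harbor: Beacon wins 17–12.
  Beacon vs Ember: Ember wins 18–11.
  Harbor vs Ember: Ember wins 17–12.
Copeland scores (wins − losses):
  Juno: 3 − 0 = 3
  Beacon: 1 − 2 = -1
  Harbor: 0 − 3 = -3
  Ember: 2 − 1 = 1
Juno has the best Copeland score.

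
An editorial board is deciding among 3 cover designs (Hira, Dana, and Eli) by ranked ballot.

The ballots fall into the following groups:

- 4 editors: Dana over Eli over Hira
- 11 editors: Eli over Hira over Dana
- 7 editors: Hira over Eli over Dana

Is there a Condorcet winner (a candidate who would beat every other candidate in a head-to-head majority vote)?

Head-to-head results (22 voters total):
Hira vs Dana: Hira wins 18–4.
Hira vs Eli: Eli wins 15–7.
Dana vs Eli: Eli wins 18–4.
Eli beats each rival — Hira (15–7), Dana (18–4) — so Eli is the Condorcet winner.

Yes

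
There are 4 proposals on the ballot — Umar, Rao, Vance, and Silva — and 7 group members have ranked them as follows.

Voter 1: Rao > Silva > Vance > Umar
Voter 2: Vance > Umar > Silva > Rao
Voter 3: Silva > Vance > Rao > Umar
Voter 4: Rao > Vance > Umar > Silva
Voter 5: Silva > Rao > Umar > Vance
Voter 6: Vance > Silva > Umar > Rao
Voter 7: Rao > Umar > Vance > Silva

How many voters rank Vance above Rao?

Ballots ranking Vance above Rao: 3.
Ballots ranking Rao above Vance: 4.
So 3 of 7 voters prefer Vance to Rao.

3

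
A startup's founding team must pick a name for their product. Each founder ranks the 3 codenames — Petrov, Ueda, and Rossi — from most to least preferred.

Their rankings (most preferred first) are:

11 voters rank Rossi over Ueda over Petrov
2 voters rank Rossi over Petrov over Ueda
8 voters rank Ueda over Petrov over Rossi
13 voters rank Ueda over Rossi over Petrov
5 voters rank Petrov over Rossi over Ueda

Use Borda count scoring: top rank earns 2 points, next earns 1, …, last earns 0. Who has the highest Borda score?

Ueda

Borda scores:
  Petrov: 11·0 + 2·1 + 8·1 + 13·0 + 5·2 = 20
  Ueda: 11·1 + 2·0 + 8·2 + 13·2 + 5·0 = 53
  Rossi: 11·2 + 2·2 + 8·0 + 13·1 + 5·1 = 44
Ueda has the highest total.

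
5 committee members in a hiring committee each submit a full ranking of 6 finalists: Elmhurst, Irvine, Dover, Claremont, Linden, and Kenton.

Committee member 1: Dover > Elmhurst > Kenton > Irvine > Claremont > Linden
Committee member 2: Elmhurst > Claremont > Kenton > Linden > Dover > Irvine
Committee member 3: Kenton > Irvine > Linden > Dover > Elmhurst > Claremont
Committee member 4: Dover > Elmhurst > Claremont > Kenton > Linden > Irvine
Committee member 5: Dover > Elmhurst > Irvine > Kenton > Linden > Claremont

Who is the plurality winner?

First-place vote totals:
  Elmhurst: 1
  Irvine: 0
  Dover: 3
  Claremont: 0
  Linden: 0
  Kenton: 1
Dover has the most first-place votes.

Dover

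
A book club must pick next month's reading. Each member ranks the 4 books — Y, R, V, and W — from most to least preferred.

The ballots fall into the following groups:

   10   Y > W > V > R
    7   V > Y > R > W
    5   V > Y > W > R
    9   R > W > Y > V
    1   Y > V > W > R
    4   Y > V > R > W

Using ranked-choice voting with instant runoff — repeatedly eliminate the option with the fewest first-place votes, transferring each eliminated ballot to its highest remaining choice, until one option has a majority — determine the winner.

Y

Round 1: Y 15, V 12, R 9, W 0. W has the fewest and is eliminated.
Round 2: Y 15, V 12, R 9. R has the fewest and is eliminated.
Round 3: Y 24, V 12. Y has a majority.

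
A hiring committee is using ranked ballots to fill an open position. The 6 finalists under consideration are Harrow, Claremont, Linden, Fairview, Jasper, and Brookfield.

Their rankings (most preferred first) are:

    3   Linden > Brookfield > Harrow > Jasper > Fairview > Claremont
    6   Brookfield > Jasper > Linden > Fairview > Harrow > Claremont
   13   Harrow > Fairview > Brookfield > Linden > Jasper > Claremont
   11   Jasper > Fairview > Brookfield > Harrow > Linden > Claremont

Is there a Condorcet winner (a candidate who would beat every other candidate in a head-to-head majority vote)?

No

Head-to-head results (33 voters total):
Harrow vs Claremont: Harrow wins 33–0.
Harrow vs Linden: Harrow wins 24–9.
Harrow vs Fairview: Fairview wins 17–16.
Harrow vs Jasper: Jasper wins 17–16.
Harrow vs Brookfield: Brookfield wins 20–13.
Claremont vs Linden: Linden wins 33–0.
Claremont vs Fairview: Fairview wins 33–0.
Claremont vs Jasper: Jasper wins 33–0.
Claremont vs Brookfield: Brookfield wins 33–0.
Linden vs Fairview: Fairview wins 24–9.
Linden vs Jasper: Jasper wins 17–16.
Linden vs Brookfield: Brookfield wins 30–3.
Fairview vs Jasper: Jasper wins 20–13.
Fairview vs Brookfield: Fairview wins 24–9.
Jasper vs Brookfield: Brookfield wins 22–11.
No candidate beats all others: Fairview beats Brookfield beats Jasper beats Fairview, a majority cycle.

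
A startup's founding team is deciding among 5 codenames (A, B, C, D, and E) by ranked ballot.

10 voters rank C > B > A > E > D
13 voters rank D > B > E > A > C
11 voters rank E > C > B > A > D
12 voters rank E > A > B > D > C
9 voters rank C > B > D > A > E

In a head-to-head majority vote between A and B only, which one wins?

B

Ballots ranking A above B: 12.
Ballots ranking B above A: 10+13+11+9 = 43.
B wins the head-to-head, 43–12.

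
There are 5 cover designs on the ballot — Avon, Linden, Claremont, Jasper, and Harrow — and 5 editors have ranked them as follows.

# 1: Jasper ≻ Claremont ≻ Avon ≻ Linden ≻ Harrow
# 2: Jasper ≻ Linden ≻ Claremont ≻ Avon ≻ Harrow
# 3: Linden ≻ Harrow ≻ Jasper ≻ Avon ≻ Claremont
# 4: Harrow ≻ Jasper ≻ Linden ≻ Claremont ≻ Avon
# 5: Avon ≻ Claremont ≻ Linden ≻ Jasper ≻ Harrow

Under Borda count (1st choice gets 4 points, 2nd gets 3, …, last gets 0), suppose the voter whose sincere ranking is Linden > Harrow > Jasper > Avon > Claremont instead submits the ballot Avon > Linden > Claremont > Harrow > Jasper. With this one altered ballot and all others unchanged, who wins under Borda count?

Jasper

Borda totals with the altered ballot: Avon 11, Linden 11, Claremont 11, Jasper 12, Harrow 5.
The winner is unchanged: still Jasper.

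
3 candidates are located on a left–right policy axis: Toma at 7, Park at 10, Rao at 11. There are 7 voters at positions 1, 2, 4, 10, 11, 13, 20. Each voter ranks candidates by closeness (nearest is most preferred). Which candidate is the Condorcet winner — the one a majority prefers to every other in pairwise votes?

With single-peaked preferences on a line, the Condorcet winner is the candidate closest to the median voter.
The median voter (position 10) is closest to Park at 10.
Check: Park vs Rao — voters closer to Park: 4 of 7.

Park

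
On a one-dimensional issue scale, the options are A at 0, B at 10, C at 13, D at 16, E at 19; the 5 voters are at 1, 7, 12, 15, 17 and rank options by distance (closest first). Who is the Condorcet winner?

With single-peaked preferences on a line, the Condorcet winner is the candidate closest to the median voter.
The median voter (position 12) is closest to C at 13.
Check: C vs D — voters closer to C: 3 of 5.

C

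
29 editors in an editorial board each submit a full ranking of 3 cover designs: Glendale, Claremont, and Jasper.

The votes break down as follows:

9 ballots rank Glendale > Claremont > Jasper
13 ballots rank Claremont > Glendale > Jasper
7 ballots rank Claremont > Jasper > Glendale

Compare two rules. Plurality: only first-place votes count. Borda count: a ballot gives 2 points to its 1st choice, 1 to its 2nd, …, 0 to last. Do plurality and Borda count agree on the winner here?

Plurality first-place counts: Glendale 9, Claremont 20, Jasper 0 → Claremont.
Borda totals: Glendale 31, Claremont 49, Jasper 7 → Claremont.
The two rules agree on Claremont.

Yes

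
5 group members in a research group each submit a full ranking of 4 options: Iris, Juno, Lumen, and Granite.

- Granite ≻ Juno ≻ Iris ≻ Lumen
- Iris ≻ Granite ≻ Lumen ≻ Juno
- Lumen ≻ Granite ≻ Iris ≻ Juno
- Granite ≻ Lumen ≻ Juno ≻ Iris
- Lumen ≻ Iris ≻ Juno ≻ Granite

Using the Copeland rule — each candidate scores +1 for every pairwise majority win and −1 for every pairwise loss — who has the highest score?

Granite

Pairwise results:
  Iris vs Juno: Iris wins 3–2.
  Iris vs Lumen: Lumen wins 3–2.
  Iris vs Granite: Granite wins 3–2.
  Juno vs Lumen: Lumen wins 4–1.
  Juno vs Granite: Granite wins 4–1.
  Lumen vs Granite: Granite wins 3–2.
Copeland scores (wins − losses):
  Iris: 1 − 2 = -1
  Juno: 0 − 3 = -3
  Lumen: 2 − 1 = 1
  Granite: 3 − 0 = 3
Granite has the best Copeland score.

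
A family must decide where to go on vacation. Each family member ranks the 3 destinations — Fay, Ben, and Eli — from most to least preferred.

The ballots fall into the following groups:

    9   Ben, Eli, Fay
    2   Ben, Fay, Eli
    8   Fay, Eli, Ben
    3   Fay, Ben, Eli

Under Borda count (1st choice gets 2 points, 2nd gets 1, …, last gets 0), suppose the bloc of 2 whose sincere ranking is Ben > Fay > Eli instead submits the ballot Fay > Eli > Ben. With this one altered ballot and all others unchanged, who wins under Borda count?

Fay

Borda totals with the altered ballot: Fay 26, Ben 21, Eli 19.
The switch changes the winner from Ben to Fay.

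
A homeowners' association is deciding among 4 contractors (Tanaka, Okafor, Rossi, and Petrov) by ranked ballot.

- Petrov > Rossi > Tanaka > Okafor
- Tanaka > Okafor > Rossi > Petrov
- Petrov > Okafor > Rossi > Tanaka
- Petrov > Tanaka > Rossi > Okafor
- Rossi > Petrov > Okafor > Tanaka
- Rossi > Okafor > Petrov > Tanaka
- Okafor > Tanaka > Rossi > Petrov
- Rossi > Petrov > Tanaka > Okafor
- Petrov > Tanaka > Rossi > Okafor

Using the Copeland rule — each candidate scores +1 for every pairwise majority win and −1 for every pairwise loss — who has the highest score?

Pairwise results:
  Tanaka vs Okafor: Tanaka wins 5–4.
  Tanaka vs Rossi: Rossi wins 5–4.
  Tanaka vs Petrov: Petrov wins 7–2.
  Okafor vs Rossi: Rossi wins 6–3.
  Okafor vs Petrov: Petrov wins 6–3.
  Rossi vs Petrov: Rossi wins 5–4.
Copeland scores (wins − losses):
  Tanaka: 1 − 2 = -1
  Okafor: 0 − 3 = -3
  Rossi: 3 − 0 = 3
  Petrov: 2 − 1 = 1
Rossi has the best Copeland score.

Rossi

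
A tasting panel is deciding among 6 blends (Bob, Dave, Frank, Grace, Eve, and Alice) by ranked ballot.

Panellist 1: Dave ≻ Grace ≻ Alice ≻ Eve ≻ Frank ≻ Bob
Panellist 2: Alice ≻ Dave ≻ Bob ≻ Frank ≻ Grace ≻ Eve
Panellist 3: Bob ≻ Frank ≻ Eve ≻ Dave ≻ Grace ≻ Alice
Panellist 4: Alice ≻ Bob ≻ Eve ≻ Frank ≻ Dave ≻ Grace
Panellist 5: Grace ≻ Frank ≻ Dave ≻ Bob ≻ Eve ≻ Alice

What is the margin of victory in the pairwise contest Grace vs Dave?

3

Ballots ranking Grace above Dave: 1.
Ballots ranking Dave above Grace: 4.
Dave wins 4–1, a margin of 3.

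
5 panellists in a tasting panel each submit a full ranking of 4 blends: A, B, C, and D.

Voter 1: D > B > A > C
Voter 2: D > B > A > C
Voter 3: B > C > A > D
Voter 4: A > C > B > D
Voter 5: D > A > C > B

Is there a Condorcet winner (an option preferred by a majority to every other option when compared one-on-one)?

Yes

Head-to-head results (5 voters total):
A vs B: B wins 3–2.
A vs C: A wins 4–1.
A vs D: D wins 3–2.
B vs C: B wins 3–2.
B vs D: D wins 3–2.
C vs D: D wins 3–2.
D beats each rival — A (3–2), B (3–2), C (3–2) — so D is the Condorcet winner.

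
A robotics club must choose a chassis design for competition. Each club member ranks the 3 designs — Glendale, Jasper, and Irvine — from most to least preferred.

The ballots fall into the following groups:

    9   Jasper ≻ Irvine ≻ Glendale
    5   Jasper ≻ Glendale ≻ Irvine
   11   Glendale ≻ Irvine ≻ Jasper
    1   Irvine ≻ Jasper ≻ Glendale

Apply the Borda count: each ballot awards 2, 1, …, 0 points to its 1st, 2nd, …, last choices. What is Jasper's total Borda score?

29

Borda scores:
  Glendale: 9·0 + 5·1 + 11·2 + 0 = 27
  Jasper: 9·2 + 5·2 + 11·0 + 1 = 29
  Irvine: 9·1 + 5·0 + 11·1 + 2 = 22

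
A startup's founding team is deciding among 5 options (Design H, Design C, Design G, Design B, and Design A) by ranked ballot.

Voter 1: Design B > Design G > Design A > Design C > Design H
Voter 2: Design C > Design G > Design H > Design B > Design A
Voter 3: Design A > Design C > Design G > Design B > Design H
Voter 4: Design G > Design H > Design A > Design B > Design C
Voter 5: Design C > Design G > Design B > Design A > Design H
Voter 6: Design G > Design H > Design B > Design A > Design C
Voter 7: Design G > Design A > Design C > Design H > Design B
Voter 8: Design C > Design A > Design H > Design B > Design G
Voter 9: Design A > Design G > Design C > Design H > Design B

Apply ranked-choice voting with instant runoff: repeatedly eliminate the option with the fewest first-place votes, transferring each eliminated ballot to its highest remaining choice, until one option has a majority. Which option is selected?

Round 1: Design C 3, Design G 3, Design A 2, Design B 1, Design H 0. Design H has the fewest and is eliminated.
Round 2: Design C 3, Design G 3, Design A 2, Design B 1. Design B has the fewest and is eliminated.
Round 3: Design G 4, Design C 3, Design A 2. Design A has the fewest and is eliminated.
Round 4: Design G 5, Design C 4. Design G has a majority.

Design G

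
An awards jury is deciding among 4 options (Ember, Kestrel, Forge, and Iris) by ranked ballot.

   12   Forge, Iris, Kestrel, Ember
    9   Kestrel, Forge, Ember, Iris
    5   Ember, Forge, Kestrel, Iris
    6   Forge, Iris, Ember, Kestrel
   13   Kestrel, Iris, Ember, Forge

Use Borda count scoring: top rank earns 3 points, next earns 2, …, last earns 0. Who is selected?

Kestrel

Borda scores:
  Ember: 12·0 + 9·1 + 5·3 + 6·1 + 13·1 = 43
  Kestrel: 12·1 + 9·3 + 5·1 + 6·0 + 13·3 = 83
  Forge: 12·3 + 9·2 + 5·2 + 6·3 + 13·0 = 82
  Iris: 12·2 + 9·0 + 5·0 + 6·2 + 13·2 = 62
Kestrel has the highest total.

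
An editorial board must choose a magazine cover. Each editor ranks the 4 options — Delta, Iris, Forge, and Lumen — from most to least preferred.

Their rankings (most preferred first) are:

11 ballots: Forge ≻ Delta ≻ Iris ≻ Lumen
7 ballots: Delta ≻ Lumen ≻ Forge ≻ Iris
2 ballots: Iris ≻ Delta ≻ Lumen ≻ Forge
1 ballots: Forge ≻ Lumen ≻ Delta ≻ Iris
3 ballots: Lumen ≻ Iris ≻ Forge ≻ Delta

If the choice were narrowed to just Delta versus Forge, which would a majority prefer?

Ballots ranking Delta above Forge: 7+2 = 9.
Ballots ranking Forge above Delta: 11+1+3 = 15.
Forge wins the head-to-head, 15–9.

Forge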